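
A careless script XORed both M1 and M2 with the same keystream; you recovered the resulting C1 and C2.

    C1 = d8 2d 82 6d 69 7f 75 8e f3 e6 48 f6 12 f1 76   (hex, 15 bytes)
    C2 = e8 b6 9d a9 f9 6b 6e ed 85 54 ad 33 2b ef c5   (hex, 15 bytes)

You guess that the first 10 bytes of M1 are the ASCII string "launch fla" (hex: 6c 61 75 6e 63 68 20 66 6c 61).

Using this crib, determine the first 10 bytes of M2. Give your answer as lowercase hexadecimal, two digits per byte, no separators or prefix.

5cfa6aaaf37c3b051ad3

First, C1 ⊕ C2 = (M1 ⊕ K) ⊕ (M2 ⊕ K) = M1 ⊕ M2, so the key drops out. Then M2 = (M1 ⊕ M2) ⊕ M1 over the first 10 bytes.
byte 0: (d8 xor e8) xor 6c = 30 xor 6c = 5c
byte 1: (2d xor b6) xor 61 = 9b xor 61 = fa
byte 2: (82 xor 9d) xor 75 = 1f xor 75 = 6a
byte 3: (6d xor a9) xor 6e = c4 xor 6e = aa
byte 4: (69 xor f9) xor 63 = 90 xor 63 = f3
byte 5: (7f xor 6b) xor 68 = 14 xor 68 = 7c
byte 6: (75 xor 6e) xor 20 = 1b xor 20 = 3b
byte 7: (8e xor ed) xor 66 = 63 xor 66 = 05
byte 8: (f3 xor 85) xor 6c = 76 xor 6c = 1a
byte 9: (e6 xor 54) xor 61 = b2 xor 61 = d3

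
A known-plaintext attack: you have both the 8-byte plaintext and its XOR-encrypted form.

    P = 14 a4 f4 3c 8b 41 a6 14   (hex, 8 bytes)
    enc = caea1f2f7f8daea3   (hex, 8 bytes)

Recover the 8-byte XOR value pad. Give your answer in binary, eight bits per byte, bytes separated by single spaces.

11011110 01001110 11101011 00010011 11110100 11001100 00001000 10110111

Since enc = P ⊕ pad, XORing both sides with P gives pad = P ⊕ enc.
 20 ⊕ 202 = 222
164 ⊕ 234 =  78
244 ⊕  31 = 235
 60 ⊕  47 =  19
139 ⊕ 127 = 244
 65 ⊕ 141 = 204
166 ⊕ 174 =   8
 20 ⊕ 163 = 183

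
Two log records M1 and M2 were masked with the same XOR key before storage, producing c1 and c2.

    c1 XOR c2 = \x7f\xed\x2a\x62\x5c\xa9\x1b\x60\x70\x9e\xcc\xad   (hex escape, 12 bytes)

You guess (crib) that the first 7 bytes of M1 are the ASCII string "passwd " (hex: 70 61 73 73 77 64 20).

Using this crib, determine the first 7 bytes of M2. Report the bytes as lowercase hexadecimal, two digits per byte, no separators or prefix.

0f8c59112bcd3b

Since c1 ⊕ c2 = M1 ⊕ M2, XORing with the guessed M1 bytes yields the corresponding M2 bytes: M2 = (c1 ⊕ c2) ⊕ M1.
7f ^ 70 = 0f
ed ^ 61 = 8c
2a ^ 73 = 59
62 ^ 73 = 11
5c ^ 77 = 2b
a9 ^ 64 = cd
1b ^ 20 = 3b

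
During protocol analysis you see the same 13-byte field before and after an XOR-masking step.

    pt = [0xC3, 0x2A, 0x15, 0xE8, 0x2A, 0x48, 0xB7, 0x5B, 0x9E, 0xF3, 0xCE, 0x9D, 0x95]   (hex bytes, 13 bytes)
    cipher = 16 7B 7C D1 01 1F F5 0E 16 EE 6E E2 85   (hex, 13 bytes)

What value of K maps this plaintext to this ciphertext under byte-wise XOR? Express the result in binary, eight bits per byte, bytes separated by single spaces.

11010101 01010001 01101001 00111001 00101011 01010111 01000010 01010101 10001000 00011101 10100000 01111111 00010000

Since cipher = pt ⊕ K, XORing both sides with pt gives K = pt ⊕ cipher.
11000011 XOR 00010110 = 11010101
00101010 XOR 01111011 = 01010001
00010101 XOR 01111100 = 01101001
11101000 XOR 11010001 = 00111001
00101010 XOR 00000001 = 00101011
01001000 XOR 00011111 = 01010111
10110111 XOR 11110101 = 01000010
01011011 XOR 00001110 = 01010101
10011110 XOR 00010110 = 10001000
11110011 XOR 11101110 = 00011101
11001110 XOR 01101110 = 10100000
10011101 XOR 11100010 = 01111111
10010101 XOR 10000101 = 00010000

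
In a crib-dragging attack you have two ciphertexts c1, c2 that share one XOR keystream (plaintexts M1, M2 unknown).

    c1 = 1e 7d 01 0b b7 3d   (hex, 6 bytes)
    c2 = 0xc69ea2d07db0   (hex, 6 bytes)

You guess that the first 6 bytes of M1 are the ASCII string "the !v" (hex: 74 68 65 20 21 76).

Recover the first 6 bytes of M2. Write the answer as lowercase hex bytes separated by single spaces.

ac 8b c6 fb eb fb

First, c1 ⊕ c2 = (M1 ⊕ K) ⊕ (M2 ⊕ K) = M1 ⊕ M2, so the key drops out. Then M2 = (M1 ⊕ M2) ⊕ M1 over the first 6 bytes.
byte 0: (1e xor c6) xor 74 = d8 xor 74 = ac
byte 1: (7d xor 9e) xor 68 = e3 xor 68 = 8b
byte 2: (01 xor a2) xor 65 = a3 xor 65 = c6
byte 3: (0b xor d0) xor 20 = db xor 20 = fb
byte 4: (b7 xor 7d) xor 21 = ca xor 21 = eb
byte 5: (3d xor b0) xor 76 = 8d xor 76 = fb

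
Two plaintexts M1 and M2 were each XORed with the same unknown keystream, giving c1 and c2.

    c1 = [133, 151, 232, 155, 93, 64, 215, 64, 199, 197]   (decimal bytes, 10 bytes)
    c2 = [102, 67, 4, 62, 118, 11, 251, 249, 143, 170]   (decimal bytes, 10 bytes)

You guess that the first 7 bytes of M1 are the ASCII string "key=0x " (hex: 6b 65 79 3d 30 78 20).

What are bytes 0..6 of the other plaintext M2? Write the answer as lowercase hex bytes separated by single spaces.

88 b1 95 98 1b 33 0c

First, c1 ⊕ c2 = (M1 ⊕ K) ⊕ (M2 ⊕ K) = M1 ⊕ M2, so the key drops out. Then M2 = (M1 ⊕ M2) ⊕ M1 over the first 7 bytes.
byte 0: (85 ⊕ 66) ⊕ 6b = e3 ⊕ 6b = 88
byte 1: (97 ⊕ 43) ⊕ 65 = d4 ⊕ 65 = b1
byte 2: (e8 ⊕ 04) ⊕ 79 = ec ⊕ 79 = 95
byte 3: (9b ⊕ 3e) ⊕ 3d = a5 ⊕ 3d = 98
byte 4: (5d ⊕ 76) ⊕ 30 = 2b ⊕ 30 = 1b
byte 5: (40 ⊕ 0b) ⊕ 78 = 4b ⊕ 78 = 33
byte 6: (d7 ⊕ fb) ⊕ 20 = 2c ⊕ 20 = 0c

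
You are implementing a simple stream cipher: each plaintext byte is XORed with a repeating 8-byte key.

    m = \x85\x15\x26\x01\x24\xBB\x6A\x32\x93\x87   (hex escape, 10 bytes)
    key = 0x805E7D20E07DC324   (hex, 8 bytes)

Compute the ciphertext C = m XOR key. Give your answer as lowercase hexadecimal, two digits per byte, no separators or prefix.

The 8-byte key repeats, so the effective keystream is 80 5e 7d 20 e0 7d c3 24 80 5e.
byte 0: 85 xor 80 = 05
byte 1: 15 xor 5e = 4b
byte 2: 26 xor 7d = 5b
byte 3: 01 xor 20 = 21
byte 4: 24 xor e0 = c4
byte 5: bb xor 7d = c6
byte 6: 6a xor c3 = a9
byte 7: 32 xor 24 = 16
byte 8: 93 xor 80 = 13
byte 9: 87 xor 5e = d9

054b5b21c4c6a91613d9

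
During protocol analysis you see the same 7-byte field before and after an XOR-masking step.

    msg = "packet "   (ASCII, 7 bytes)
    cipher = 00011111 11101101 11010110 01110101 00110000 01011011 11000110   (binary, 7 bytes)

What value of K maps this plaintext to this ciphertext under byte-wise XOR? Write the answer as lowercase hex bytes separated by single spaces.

Since cipher = msg ⊕ K, XORing both sides with msg gives K = msg ⊕ cipher.
byte 0: 70 XOR 1f = 6f
byte 1: 61 XOR ed = 8c
byte 2: 63 XOR d6 = b5
byte 3: 6b XOR 75 = 1e
byte 4: 65 XOR 30 = 55
byte 5: 74 XOR 5b = 2f
byte 6: 20 XOR c6 = e6

6f 8c b5 1e 55 2f e6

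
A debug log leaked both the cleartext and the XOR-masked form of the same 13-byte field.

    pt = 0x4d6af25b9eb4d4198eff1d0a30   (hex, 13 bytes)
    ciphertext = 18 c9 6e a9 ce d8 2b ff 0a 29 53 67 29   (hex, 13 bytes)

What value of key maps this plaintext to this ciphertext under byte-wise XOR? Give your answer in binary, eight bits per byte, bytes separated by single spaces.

01010101 10100011 10011100 11110010 01010000 01101100 11111111 11100110 10000100 11010110 01001110 01101101 00011001

Since ciphertext = pt ⊕ key, XORing both sides with pt gives key = pt ⊕ ciphertext.
 77 XOR  24 =  85
106 XOR 201 = 163
242 XOR 110 = 156
 91 XOR 169 = 242
158 XOR 206 =  80
180 XOR 216 = 108
212 XOR  43 = 255
 25 XOR 255 = 230
142 XOR  10 = 132
255 XOR  41 = 214
 29 XOR  83 =  78
 10 XOR 103 = 109
 48 XOR  41 =  25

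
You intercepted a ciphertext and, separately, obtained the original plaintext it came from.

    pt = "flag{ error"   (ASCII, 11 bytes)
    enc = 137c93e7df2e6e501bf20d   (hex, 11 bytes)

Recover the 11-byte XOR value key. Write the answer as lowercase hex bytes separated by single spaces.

75 10 f2 80 a4 0e 0b 22 69 9d 7f

Since enc = pt ⊕ key, XORing both sides with pt gives key = pt ⊕ enc.
byte 0: 102 ^  19 = 117
byte 1: 108 ^ 124 =  16
byte 2:  97 ^ 147 = 242
byte 3: 103 ^ 231 = 128
byte 4: 123 ^ 223 = 164
byte 5:  32 ^  46 =  14
byte 6: 101 ^ 110 =  11
byte 7: 114 ^  80 =  34
byte 8: 114 ^  27 = 105
byte 9: 111 ^ 242 = 157
byte 10: 114 ^  13 = 127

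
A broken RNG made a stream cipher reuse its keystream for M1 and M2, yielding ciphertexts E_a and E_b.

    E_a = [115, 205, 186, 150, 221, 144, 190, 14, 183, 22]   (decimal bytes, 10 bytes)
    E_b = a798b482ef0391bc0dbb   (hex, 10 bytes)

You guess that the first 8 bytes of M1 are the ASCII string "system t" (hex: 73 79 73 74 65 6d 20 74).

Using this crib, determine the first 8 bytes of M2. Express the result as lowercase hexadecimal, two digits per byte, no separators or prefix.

First, E_a ⊕ E_b = (M1 ⊕ K) ⊕ (M2 ⊕ K) = M1 ⊕ M2, so the key drops out. Then M2 = (M1 ⊕ M2) ⊕ M1 over the first 8 bytes.
byte 0: (73 xor a7) xor 73 = d4 xor 73 = a7
byte 1: (cd xor 98) xor 79 = 55 xor 79 = 2c
byte 2: (ba xor b4) xor 73 = 0e xor 73 = 7d
byte 3: (96 xor 82) xor 74 = 14 xor 74 = 60
byte 4: (dd xor ef) xor 65 = 32 xor 65 = 57
byte 5: (90 xor 03) xor 6d = 93 xor 6d = fe
byte 6: (be xor 91) xor 20 = 2f xor 20 = 0f
byte 7: (0e xor bc) xor 74 = b2 xor 74 = c6

a72c7d6057fe0fc6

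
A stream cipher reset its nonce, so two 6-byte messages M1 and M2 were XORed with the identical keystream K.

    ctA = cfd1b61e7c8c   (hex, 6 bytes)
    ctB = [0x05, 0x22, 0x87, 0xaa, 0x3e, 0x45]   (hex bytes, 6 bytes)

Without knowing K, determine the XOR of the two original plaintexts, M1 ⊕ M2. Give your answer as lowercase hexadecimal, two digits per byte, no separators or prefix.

ctA ⊕ ctB = (M1 ⊕ K) ⊕ (M2 ⊕ K) = M1 ⊕ M2 — the shared key cancels under XOR.
byte 0: 11001111 ⊕ 00000101 = 11001010
byte 1: 11010001 ⊕ 00100010 = 11110011
byte 2: 10110110 ⊕ 10000111 = 00110001
byte 3: 00011110 ⊕ 10101010 = 10110100
byte 4: 01111100 ⊕ 00111110 = 01000010
byte 5: 10001100 ⊕ 01000101 = 11001001

caf331b442c9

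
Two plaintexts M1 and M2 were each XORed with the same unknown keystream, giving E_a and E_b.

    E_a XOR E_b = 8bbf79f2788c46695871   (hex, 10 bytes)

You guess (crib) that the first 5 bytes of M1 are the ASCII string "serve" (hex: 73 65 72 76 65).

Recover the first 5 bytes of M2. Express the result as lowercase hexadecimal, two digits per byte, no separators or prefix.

Since E_a ⊕ E_b = M1 ⊕ M2, XORing with the guessed M1 bytes yields the corresponding M2 bytes: M2 = (E_a ⊕ E_b) ⊕ M1.
8b XOR 73 = f8
bf XOR 65 = da
79 XOR 72 = 0b
f2 XOR 76 = 84
78 XOR 65 = 1d

f8da0b841d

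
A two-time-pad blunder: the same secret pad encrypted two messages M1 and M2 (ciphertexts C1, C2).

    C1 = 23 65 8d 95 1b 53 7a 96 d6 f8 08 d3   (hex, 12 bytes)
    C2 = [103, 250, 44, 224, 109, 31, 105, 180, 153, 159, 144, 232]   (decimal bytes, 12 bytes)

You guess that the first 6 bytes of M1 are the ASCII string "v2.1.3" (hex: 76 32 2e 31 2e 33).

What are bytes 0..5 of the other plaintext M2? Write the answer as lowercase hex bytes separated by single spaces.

32 ad 8f 44 58 7f

First, C1 ⊕ C2 = (M1 ⊕ K) ⊕ (M2 ⊕ K) = M1 ⊕ M2, so the key drops out. Then M2 = (M1 ⊕ M2) ⊕ M1 over the first 6 bytes.
byte 0: (23 xor 67) xor 76 = 44 xor 76 = 32
byte 1: (65 xor fa) xor 32 = 9f xor 32 = ad
byte 2: (8d xor 2c) xor 2e = a1 xor 2e = 8f
byte 3: (95 xor e0) xor 31 = 75 xor 31 = 44
byte 4: (1b xor 6d) xor 2e = 76 xor 2e = 58
byte 5: (53 xor 1f) xor 33 = 4c xor 33 = 7f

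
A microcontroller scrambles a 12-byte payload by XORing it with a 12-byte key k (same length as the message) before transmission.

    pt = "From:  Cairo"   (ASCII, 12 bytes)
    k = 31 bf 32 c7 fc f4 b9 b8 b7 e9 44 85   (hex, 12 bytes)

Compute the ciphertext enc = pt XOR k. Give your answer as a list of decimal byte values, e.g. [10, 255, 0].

[119, 205, 93, 170, 198, 212, 153, 251, 214, 128, 54, 234]

XOR is its own inverse, so applying the key byte-wise gives the result directly.
46 xor 31 = 77
72 xor bf = cd
6f xor 32 = 5d
6d xor c7 = aa
3a xor fc = c6
20 xor f4 = d4
20 xor b9 = 99
43 xor b8 = fb
61 xor b7 = d6
69 xor e9 = 80
72 xor 44 = 36
6f xor 85 = ea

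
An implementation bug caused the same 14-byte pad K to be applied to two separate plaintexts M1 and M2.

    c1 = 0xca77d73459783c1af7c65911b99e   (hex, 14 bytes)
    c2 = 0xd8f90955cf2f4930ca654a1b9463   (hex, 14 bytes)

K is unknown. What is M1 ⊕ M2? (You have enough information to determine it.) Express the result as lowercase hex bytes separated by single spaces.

12 8e de 61 96 57 75 2a 3d a3 13 0a 2d fd

c1 ⊕ c2 = (M1 ⊕ K) ⊕ (M2 ⊕ K) = M1 ⊕ M2 — the shared key cancels under XOR.
byte 0: 202 xor 216 =  18
byte 1: 119 xor 249 = 142
byte 2: 215 xor   9 = 222
byte 3:  52 xor  85 =  97
byte 4:  89 xor 207 = 150
byte 5: 120 xor  47 =  87
byte 6:  60 xor  73 = 117
byte 7:  26 xor  48 =  42
byte 8: 247 xor 202 =  61
byte 9: 198 xor 101 = 163
byte 10:  89 xor  74 =  19
byte 11:  17 xor  27 =  10
byte 12: 185 xor 148 =  45
byte 13: 158 xor  99 = 253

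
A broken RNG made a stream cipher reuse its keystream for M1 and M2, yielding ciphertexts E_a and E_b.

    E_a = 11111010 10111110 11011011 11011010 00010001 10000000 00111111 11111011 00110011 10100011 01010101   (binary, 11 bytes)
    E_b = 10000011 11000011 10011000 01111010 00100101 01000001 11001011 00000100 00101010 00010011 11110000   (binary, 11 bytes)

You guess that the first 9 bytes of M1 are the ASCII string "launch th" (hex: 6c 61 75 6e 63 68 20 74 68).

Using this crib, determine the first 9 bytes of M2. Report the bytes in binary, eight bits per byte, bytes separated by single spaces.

00010101 00011100 00110110 11001110 01010111 10101001 11010100 10001011 01110001

First, E_a ⊕ E_b = (M1 ⊕ K) ⊕ (M2 ⊕ K) = M1 ⊕ M2, so the key drops out. Then M2 = (M1 ⊕ M2) ⊕ M1 over the first 9 bytes.
byte 0: (fa xor 83) xor 6c = 79 xor 6c = 15
byte 1: (be xor c3) xor 61 = 7d xor 61 = 1c
byte 2: (db xor 98) xor 75 = 43 xor 75 = 36
byte 3: (da xor 7a) xor 6e = a0 xor 6e = ce
byte 4: (11 xor 25) xor 63 = 34 xor 63 = 57
byte 5: (80 xor 41) xor 68 = c1 xor 68 = a9
byte 6: (3f xor cb) xor 20 = f4 xor 20 = d4
byte 7: (fb xor 04) xor 74 = ff xor 74 = 8b
byte 8: (33 xor 2a) xor 68 = 19 xor 68 = 71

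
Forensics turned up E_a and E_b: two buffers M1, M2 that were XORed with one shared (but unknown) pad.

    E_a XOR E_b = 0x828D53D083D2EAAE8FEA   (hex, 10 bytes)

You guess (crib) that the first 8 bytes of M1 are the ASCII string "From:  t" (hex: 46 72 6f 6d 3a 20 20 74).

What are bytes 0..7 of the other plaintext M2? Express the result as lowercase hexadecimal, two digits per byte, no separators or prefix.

Since E_a ⊕ E_b = M1 ⊕ M2, XORing with the guessed M1 bytes yields the corresponding M2 bytes: M2 = (E_a ⊕ E_b) ⊕ M1.
82 XOR 46 = c4
8d XOR 72 = ff
53 XOR 6f = 3c
d0 XOR 6d = bd
83 XOR 3a = b9
d2 XOR 20 = f2
ea XOR 20 = ca
ae XOR 74 = da

c4ff3cbdb9f2cada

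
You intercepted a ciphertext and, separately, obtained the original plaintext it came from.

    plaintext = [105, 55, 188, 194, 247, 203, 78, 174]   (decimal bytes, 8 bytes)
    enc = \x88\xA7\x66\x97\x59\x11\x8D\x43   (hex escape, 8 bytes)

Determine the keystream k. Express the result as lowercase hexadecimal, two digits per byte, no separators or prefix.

Since enc = plaintext ⊕ k, XORing both sides with plaintext gives k = plaintext ⊕ enc.
69 xor 88 = e1
37 xor a7 = 90
bc xor 66 = da
c2 xor 97 = 55
f7 xor 59 = ae
cb xor 11 = da
4e xor 8d = c3
ae xor 43 = ed

e190da55aedac3ed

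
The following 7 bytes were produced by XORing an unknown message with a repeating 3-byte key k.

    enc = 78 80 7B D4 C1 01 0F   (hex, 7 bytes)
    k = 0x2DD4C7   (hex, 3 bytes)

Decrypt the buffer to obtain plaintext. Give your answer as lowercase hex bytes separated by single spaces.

The 3-byte key repeats, so the effective keystream is 2d d4 c7 2d d4 c7 2d.
byte 0: 78 ^ 2d = 55
byte 1: 80 ^ d4 = 54
byte 2: 7b ^ c7 = bc
byte 3: d4 ^ 2d = f9
byte 4: c1 ^ d4 = 15
byte 5: 01 ^ c7 = c6
byte 6: 0f ^ 2d = 22

55 54 bc f9 15 c6 22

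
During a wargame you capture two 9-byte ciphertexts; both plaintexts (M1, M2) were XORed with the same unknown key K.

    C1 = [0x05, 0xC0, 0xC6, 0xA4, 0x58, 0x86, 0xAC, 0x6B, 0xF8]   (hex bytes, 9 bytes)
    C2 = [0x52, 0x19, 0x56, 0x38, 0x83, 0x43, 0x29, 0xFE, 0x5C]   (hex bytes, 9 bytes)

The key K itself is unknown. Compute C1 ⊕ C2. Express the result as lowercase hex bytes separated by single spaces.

57 d9 90 9c db c5 85 95 a4

C1 ⊕ C2 = (M1 ⊕ K) ⊕ (M2 ⊕ K) = M1 ⊕ M2 — the shared key cancels under XOR.
05 xor 52 = 57
c0 xor 19 = d9
c6 xor 56 = 90
a4 xor 38 = 9c
58 xor 83 = db
86 xor 43 = c5
ac xor 29 = 85
6b xor fe = 95
f8 xor 5c = a4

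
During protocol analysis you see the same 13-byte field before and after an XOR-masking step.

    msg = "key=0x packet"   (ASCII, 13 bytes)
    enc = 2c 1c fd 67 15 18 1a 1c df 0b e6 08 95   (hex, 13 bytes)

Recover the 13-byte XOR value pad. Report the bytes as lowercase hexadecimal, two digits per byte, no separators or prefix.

4779845a25603a6cbe688d6de1

Since enc = msg ⊕ pad, XORing both sides with msg gives pad = msg ⊕ enc.
01101011 xor 00101100 = 01000111
01100101 xor 00011100 = 01111001
01111001 xor 11111101 = 10000100
00111101 xor 01100111 = 01011010
00110000 xor 00010101 = 00100101
01111000 xor 00011000 = 01100000
00100000 xor 00011010 = 00111010
01110000 xor 00011100 = 01101100
01100001 xor 11011111 = 10111110
01100011 xor 00001011 = 01101000
01101011 xor 11100110 = 10001101
01100101 xor 00001000 = 01101101
01110100 xor 10010101 = 11100001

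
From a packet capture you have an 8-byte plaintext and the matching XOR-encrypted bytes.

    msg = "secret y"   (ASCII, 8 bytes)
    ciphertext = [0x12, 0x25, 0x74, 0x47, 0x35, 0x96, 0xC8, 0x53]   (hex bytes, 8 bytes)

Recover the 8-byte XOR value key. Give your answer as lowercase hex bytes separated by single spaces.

Since ciphertext = msg ⊕ key, XORing both sides with msg gives key = msg ⊕ ciphertext.
byte 0: 115 xor  18 =  97
byte 1: 101 xor  37 =  64
byte 2:  99 xor 116 =  23
byte 3: 114 xor  71 =  53
byte 4: 101 xor  53 =  80
byte 5: 116 xor 150 = 226
byte 6:  32 xor 200 = 232
byte 7: 121 xor  83 =  42

61 40 17 35 50 e2 e8 2a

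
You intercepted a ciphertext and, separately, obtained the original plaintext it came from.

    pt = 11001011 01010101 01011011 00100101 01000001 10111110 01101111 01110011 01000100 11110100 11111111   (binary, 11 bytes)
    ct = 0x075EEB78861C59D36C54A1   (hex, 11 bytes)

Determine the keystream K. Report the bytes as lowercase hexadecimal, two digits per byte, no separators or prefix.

Since ct = pt ⊕ K, XORing both sides with pt gives K = pt ⊕ ct.
cb ⊕ 07 = cc
55 ⊕ 5e = 0b
5b ⊕ eb = b0
25 ⊕ 78 = 5d
41 ⊕ 86 = c7
be ⊕ 1c = a2
6f ⊕ 59 = 36
73 ⊕ d3 = a0
44 ⊕ 6c = 28
f4 ⊕ 54 = a0
ff ⊕ a1 = 5e

cc0bb05dc7a236a028a05e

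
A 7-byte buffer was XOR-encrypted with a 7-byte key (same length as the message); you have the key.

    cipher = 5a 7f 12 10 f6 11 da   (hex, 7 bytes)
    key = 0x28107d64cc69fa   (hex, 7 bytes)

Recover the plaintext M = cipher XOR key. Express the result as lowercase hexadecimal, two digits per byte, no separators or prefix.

byte 0: 5a ⊕ 28 = 72
byte 1: 7f ⊕ 10 = 6f
byte 2: 12 ⊕ 7d = 6f
byte 3: 10 ⊕ 64 = 74
byte 4: f6 ⊕ cc = 3a
byte 5: 11 ⊕ 69 = 78
byte 6: da ⊕ fa = 20

726f6f743a7820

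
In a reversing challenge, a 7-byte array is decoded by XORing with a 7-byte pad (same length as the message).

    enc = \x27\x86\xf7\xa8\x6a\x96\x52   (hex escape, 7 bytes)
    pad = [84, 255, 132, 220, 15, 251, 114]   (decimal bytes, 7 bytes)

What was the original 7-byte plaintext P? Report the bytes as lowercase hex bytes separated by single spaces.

byte 0: 27 ⊕ 54 = 73
byte 1: 86 ⊕ ff = 79
byte 2: f7 ⊕ 84 = 73
byte 3: a8 ⊕ dc = 74
byte 4: 6a ⊕ 0f = 65
byte 5: 96 ⊕ fb = 6d
byte 6: 52 ⊕ 72 = 20

73 79 73 74 65 6d 20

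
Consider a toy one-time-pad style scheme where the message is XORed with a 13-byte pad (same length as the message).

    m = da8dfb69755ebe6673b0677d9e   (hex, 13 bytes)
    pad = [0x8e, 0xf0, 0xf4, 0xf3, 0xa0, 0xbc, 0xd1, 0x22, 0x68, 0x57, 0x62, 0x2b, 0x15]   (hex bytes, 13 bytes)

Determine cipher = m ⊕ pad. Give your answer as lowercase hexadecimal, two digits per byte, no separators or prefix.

XOR is its own inverse, so applying the key byte-wise gives the result directly.
byte 0: da ⊕ 8e = 54
byte 1: 8d ⊕ f0 = 7d
byte 2: fb ⊕ f4 = 0f
byte 3: 69 ⊕ f3 = 9a
byte 4: 75 ⊕ a0 = d5
byte 5: 5e ⊕ bc = e2
byte 6: be ⊕ d1 = 6f
byte 7: 66 ⊕ 22 = 44
byte 8: 73 ⊕ 68 = 1b
byte 9: b0 ⊕ 57 = e7
byte 10: 67 ⊕ 62 = 05
byte 11: 7d ⊕ 2b = 56
byte 12: 9e ⊕ 15 = 8b

547d0f9ad5e26f441be705568b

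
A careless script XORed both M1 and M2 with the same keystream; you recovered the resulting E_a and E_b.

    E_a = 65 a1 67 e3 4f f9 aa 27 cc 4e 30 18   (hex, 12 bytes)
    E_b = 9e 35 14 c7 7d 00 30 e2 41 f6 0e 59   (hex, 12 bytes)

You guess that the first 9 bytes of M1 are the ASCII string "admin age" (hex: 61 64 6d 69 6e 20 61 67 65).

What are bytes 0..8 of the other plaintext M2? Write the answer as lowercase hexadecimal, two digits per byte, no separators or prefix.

First, E_a ⊕ E_b = (M1 ⊕ K) ⊕ (M2 ⊕ K) = M1 ⊕ M2, so the key drops out. Then M2 = (M1 ⊕ M2) ⊕ M1 over the first 9 bytes.
byte 0: (65 ^ 9e) ^ 61 = fb ^ 61 = 9a
byte 1: (a1 ^ 35) ^ 64 = 94 ^ 64 = f0
byte 2: (67 ^ 14) ^ 6d = 73 ^ 6d = 1e
byte 3: (e3 ^ c7) ^ 69 = 24 ^ 69 = 4d
byte 4: (4f ^ 7d) ^ 6e = 32 ^ 6e = 5c
byte 5: (f9 ^ 00) ^ 20 = f9 ^ 20 = d9
byte 6: (aa ^ 30) ^ 61 = 9a ^ 61 = fb
byte 7: (27 ^ e2) ^ 67 = c5 ^ 67 = a2
byte 8: (cc ^ 41) ^ 65 = 8d ^ 65 = e8

9af01e4d5cd9fba2e8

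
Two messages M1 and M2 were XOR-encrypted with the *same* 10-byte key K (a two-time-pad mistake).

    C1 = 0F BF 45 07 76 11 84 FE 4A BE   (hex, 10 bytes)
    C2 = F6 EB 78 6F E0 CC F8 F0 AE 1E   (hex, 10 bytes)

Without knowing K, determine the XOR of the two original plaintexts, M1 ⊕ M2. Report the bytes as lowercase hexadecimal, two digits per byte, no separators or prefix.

f9543d6896dd7c0ee4a0

C1 ⊕ C2 = (M1 ⊕ K) ⊕ (M2 ⊕ K) = M1 ⊕ M2 — the shared key cancels under XOR.
 15 ^ 246 = 249
191 ^ 235 =  84
 69 ^ 120 =  61
  7 ^ 111 = 104
118 ^ 224 = 150
 17 ^ 204 = 221
132 ^ 248 = 124
254 ^ 240 =  14
 74 ^ 174 = 228
190 ^  30 = 160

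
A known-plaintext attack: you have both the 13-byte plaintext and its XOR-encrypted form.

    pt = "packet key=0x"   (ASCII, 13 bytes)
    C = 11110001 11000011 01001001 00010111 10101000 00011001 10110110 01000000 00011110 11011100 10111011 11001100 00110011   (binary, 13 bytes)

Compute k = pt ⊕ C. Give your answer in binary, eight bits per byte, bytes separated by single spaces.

Since C = pt ⊕ k, XORing both sides with pt gives k = pt ⊕ C.
byte 0: 112 XOR 241 = 129
byte 1:  97 XOR 195 = 162
byte 2:  99 XOR  73 =  42
byte 3: 107 XOR  23 = 124
byte 4: 101 XOR 168 = 205
byte 5: 116 XOR  25 = 109
byte 6:  32 XOR 182 = 150
byte 7: 107 XOR  64 =  43
byte 8: 101 XOR  30 = 123
byte 9: 121 XOR 220 = 165
byte 10:  61 XOR 187 = 134
byte 11:  48 XOR 204 = 252
byte 12: 120 XOR  51 =  75

10000001 10100010 00101010 01111100 11001101 01101101 10010110 00101011 01111011 10100101 10000110 11111100 01001011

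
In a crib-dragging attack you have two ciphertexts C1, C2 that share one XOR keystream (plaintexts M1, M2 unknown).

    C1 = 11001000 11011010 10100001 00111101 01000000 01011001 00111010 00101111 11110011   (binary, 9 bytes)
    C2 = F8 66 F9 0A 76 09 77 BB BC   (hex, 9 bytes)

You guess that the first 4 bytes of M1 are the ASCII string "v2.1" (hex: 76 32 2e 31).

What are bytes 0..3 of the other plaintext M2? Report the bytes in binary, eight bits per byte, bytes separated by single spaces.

01000110 10001110 01110110 00000110

First, C1 ⊕ C2 = (M1 ⊕ K) ⊕ (M2 ⊕ K) = M1 ⊕ M2, so the key drops out. Then M2 = (M1 ⊕ M2) ⊕ M1 over the first 4 bytes.
byte 0: (c8 xor f8) xor 76 = 30 xor 76 = 46
byte 1: (da xor 66) xor 32 = bc xor 32 = 8e
byte 2: (a1 xor f9) xor 2e = 58 xor 2e = 76
byte 3: (3d xor 0a) xor 31 = 37 xor 31 = 06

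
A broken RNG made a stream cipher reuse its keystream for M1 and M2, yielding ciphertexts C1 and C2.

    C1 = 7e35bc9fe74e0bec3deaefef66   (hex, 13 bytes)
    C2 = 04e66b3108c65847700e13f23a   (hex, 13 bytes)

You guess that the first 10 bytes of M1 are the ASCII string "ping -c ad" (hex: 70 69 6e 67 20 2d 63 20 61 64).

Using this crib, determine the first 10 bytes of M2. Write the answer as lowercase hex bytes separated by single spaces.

First, C1 ⊕ C2 = (M1 ⊕ K) ⊕ (M2 ⊕ K) = M1 ⊕ M2, so the key drops out. Then M2 = (M1 ⊕ M2) ⊕ M1 over the first 10 bytes.
byte 0: (7e xor 04) xor 70 = 7a xor 70 = 0a
byte 1: (35 xor e6) xor 69 = d3 xor 69 = ba
byte 2: (bc xor 6b) xor 6e = d7 xor 6e = b9
byte 3: (9f xor 31) xor 67 = ae xor 67 = c9
byte 4: (e7 xor 08) xor 20 = ef xor 20 = cf
byte 5: (4e xor c6) xor 2d = 88 xor 2d = a5
byte 6: (0b xor 58) xor 63 = 53 xor 63 = 30
byte 7: (ec xor 47) xor 20 = ab xor 20 = 8b
byte 8: (3d xor 70) xor 61 = 4d xor 61 = 2c
byte 9: (ea xor 0e) xor 64 = e4 xor 64 = 80

0a ba b9 c9 cf a5 30 8b 2c 80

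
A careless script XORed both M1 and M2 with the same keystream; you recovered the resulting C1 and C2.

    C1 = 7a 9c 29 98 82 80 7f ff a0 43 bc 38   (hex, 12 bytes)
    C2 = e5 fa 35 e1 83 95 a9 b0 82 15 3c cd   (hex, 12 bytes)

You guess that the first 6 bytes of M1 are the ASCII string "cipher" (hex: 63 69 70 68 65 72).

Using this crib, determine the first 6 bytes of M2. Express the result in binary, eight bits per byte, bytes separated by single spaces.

First, C1 ⊕ C2 = (M1 ⊕ K) ⊕ (M2 ⊕ K) = M1 ⊕ M2, so the key drops out. Then M2 = (M1 ⊕ M2) ⊕ M1 over the first 6 bytes.
byte 0: (7a ^ e5) ^ 63 = 9f ^ 63 = fc
byte 1: (9c ^ fa) ^ 69 = 66 ^ 69 = 0f
byte 2: (29 ^ 35) ^ 70 = 1c ^ 70 = 6c
byte 3: (98 ^ e1) ^ 68 = 79 ^ 68 = 11
byte 4: (82 ^ 83) ^ 65 = 01 ^ 65 = 64
byte 5: (80 ^ 95) ^ 72 = 15 ^ 72 = 67

11111100 00001111 01101100 00010001 01100100 01100111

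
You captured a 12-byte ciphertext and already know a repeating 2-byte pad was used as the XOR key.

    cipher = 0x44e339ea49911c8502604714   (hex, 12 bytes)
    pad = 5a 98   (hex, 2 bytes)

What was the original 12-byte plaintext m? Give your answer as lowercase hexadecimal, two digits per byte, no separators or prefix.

1e7b63721309461d58f81d8c

The 2-byte key repeats, so the effective keystream is 5a 98 5a 98 5a 98 5a 98 5a 98 5a 98.
byte 0: 44 ⊕ 5a = 1e
byte 1: e3 ⊕ 98 = 7b
byte 2: 39 ⊕ 5a = 63
byte 3: ea ⊕ 98 = 72
byte 4: 49 ⊕ 5a = 13
byte 5: 91 ⊕ 98 = 09
byte 6: 1c ⊕ 5a = 46
byte 7: 85 ⊕ 98 = 1d
byte 8: 02 ⊕ 5a = 58
byte 9: 60 ⊕ 98 = f8
byte 10: 47 ⊕ 5a = 1d
byte 11: 14 ⊕ 98 = 8c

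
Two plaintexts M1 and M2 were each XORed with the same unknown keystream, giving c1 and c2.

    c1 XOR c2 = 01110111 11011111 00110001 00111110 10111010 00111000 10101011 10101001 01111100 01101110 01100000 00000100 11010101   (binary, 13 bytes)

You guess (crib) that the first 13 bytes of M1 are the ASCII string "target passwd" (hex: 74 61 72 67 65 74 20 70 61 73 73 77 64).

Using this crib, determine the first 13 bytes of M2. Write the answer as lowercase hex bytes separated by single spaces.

03 be 43 59 df 4c 8b d9 1d 1d 13 73 b1

Since c1 ⊕ c2 = M1 ⊕ M2, XORing with the guessed M1 bytes yields the corresponding M2 bytes: M2 = (c1 ⊕ c2) ⊕ M1.
77 XOR 74 = 03
df XOR 61 = be
31 XOR 72 = 43
3e XOR 67 = 59
ba XOR 65 = df
38 XOR 74 = 4c
ab XOR 20 = 8b
a9 XOR 70 = d9
7c XOR 61 = 1d
6e XOR 73 = 1d
60 XOR 73 = 13
04 XOR 77 = 73
d5 XOR 64 = b1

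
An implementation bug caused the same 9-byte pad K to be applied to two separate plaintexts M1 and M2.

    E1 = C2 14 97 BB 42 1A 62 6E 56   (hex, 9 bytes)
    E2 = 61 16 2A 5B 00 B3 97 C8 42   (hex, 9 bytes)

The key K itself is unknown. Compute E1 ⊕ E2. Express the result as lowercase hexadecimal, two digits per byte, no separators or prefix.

a302bde042a9f5a614

E1 ⊕ E2 = (M1 ⊕ K) ⊕ (M2 ⊕ K) = M1 ⊕ M2 — the shared key cancels under XOR.
byte 0: 194 xor  97 = 163
byte 1:  20 xor  22 =   2
byte 2: 151 xor  42 = 189
byte 3: 187 xor  91 = 224
byte 4:  66 xor   0 =  66
byte 5:  26 xor 179 = 169
byte 6:  98 xor 151 = 245
byte 7: 110 xor 200 = 166
byte 8:  86 xor  66 =  20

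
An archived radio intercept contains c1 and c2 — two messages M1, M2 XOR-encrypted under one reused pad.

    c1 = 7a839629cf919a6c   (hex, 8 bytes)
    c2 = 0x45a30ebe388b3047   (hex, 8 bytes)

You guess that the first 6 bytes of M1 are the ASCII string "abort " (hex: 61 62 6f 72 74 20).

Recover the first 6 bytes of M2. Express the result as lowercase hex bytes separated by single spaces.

5e 42 f7 e5 83 3a

First, c1 ⊕ c2 = (M1 ⊕ K) ⊕ (M2 ⊕ K) = M1 ⊕ M2, so the key drops out. Then M2 = (M1 ⊕ M2) ⊕ M1 over the first 6 bytes.
byte 0: (7a ⊕ 45) ⊕ 61 = 3f ⊕ 61 = 5e
byte 1: (83 ⊕ a3) ⊕ 62 = 20 ⊕ 62 = 42
byte 2: (96 ⊕ 0e) ⊕ 6f = 98 ⊕ 6f = f7
byte 3: (29 ⊕ be) ⊕ 72 = 97 ⊕ 72 = e5
byte 4: (cf ⊕ 38) ⊕ 74 = f7 ⊕ 74 = 83
byte 5: (91 ⊕ 8b) ⊕ 20 = 1a ⊕ 20 = 3a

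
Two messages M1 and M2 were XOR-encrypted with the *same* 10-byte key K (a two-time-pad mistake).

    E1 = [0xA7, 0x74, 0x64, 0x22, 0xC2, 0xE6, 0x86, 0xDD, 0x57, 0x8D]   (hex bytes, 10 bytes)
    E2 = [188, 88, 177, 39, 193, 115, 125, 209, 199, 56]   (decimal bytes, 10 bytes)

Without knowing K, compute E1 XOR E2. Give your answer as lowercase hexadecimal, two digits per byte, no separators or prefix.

1b2cd5050395fb0c90b5

E1 ⊕ E2 = (M1 ⊕ K) ⊕ (M2 ⊕ K) = M1 ⊕ M2 — the shared key cancels under XOR.
a7 ^ bc = 1b
74 ^ 58 = 2c
64 ^ b1 = d5
22 ^ 27 = 05
c2 ^ c1 = 03
e6 ^ 73 = 95
86 ^ 7d = fb
dd ^ d1 = 0c
57 ^ c7 = 90
8d ^ 38 = b5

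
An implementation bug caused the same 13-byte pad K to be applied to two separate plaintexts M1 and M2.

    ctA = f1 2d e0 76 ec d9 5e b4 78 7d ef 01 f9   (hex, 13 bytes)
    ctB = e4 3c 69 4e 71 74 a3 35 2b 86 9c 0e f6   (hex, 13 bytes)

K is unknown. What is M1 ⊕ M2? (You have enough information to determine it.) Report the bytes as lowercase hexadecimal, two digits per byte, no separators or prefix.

151189389dadfd8153fb730f0f

ctA ⊕ ctB = (M1 ⊕ K) ⊕ (M2 ⊕ K) = M1 ⊕ M2 — the shared key cancels under XOR.
f1 ^ e4 = 15
2d ^ 3c = 11
e0 ^ 69 = 89
76 ^ 4e = 38
ec ^ 71 = 9d
d9 ^ 74 = ad
5e ^ a3 = fd
b4 ^ 35 = 81
78 ^ 2b = 53
7d ^ 86 = fb
ef ^ 9c = 73
01 ^ 0e = 0f
f9 ^ f6 = 0f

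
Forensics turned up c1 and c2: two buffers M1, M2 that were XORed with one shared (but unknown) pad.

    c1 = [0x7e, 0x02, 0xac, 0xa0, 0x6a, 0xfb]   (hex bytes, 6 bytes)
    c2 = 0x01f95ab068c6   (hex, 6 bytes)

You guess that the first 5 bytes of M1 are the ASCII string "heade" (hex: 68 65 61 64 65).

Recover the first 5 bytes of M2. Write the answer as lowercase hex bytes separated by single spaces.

17 9e 97 74 67

First, c1 ⊕ c2 = (M1 ⊕ K) ⊕ (M2 ⊕ K) = M1 ⊕ M2, so the key drops out. Then M2 = (M1 ⊕ M2) ⊕ M1 over the first 5 bytes.
byte 0: (7e XOR 01) XOR 68 = 7f XOR 68 = 17
byte 1: (02 XOR f9) XOR 65 = fb XOR 65 = 9e
byte 2: (ac XOR 5a) XOR 61 = f6 XOR 61 = 97
byte 3: (a0 XOR b0) XOR 64 = 10 XOR 64 = 74
byte 4: (6a XOR 68) XOR 65 = 02 XOR 65 = 67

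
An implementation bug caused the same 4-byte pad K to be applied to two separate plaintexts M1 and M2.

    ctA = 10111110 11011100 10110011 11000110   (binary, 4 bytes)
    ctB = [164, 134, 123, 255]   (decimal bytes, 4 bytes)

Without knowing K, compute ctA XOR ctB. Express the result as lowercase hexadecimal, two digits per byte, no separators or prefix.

1a5ac839

ctA ⊕ ctB = (M1 ⊕ K) ⊕ (M2 ⊕ K) = M1 ⊕ M2 — the shared key cancels under XOR.
10111110 xor 10100100 = 00011010
11011100 xor 10000110 = 01011010
10110011 xor 01111011 = 11001000
11000110 xor 11111111 = 00111001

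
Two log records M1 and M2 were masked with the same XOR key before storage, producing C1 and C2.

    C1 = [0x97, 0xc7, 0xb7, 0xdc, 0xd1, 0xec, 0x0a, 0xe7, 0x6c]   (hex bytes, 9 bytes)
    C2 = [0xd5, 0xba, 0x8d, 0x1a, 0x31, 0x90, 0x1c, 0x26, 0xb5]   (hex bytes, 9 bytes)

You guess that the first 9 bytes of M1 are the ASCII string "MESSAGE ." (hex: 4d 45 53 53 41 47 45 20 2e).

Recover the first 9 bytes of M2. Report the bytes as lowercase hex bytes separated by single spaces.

0f 38 69 95 a1 3b 53 e1 f7

First, C1 ⊕ C2 = (M1 ⊕ K) ⊕ (M2 ⊕ K) = M1 ⊕ M2, so the key drops out. Then M2 = (M1 ⊕ M2) ⊕ M1 over the first 9 bytes.
byte 0: (97 ^ d5) ^ 4d = 42 ^ 4d = 0f
byte 1: (c7 ^ ba) ^ 45 = 7d ^ 45 = 38
byte 2: (b7 ^ 8d) ^ 53 = 3a ^ 53 = 69
byte 3: (dc ^ 1a) ^ 53 = c6 ^ 53 = 95
byte 4: (d1 ^ 31) ^ 41 = e0 ^ 41 = a1
byte 5: (ec ^ 90) ^ 47 = 7c ^ 47 = 3b
byte 6: (0a ^ 1c) ^ 45 = 16 ^ 45 = 53
byte 7: (e7 ^ 26) ^ 20 = c1 ^ 20 = e1
byte 8: (6c ^ b5) ^ 2e = d9 ^ 2e = f7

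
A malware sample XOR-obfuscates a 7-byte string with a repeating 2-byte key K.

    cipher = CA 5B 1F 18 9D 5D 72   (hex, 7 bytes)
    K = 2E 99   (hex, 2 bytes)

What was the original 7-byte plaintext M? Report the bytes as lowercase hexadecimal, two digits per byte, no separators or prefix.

e4c23181b3c45c

The 2-byte key repeats, so the effective keystream is 2e 99 2e 99 2e 99 2e.
byte 0: 202 ⊕  46 = 228
byte 1:  91 ⊕ 153 = 194
byte 2:  31 ⊕  46 =  49
byte 3:  24 ⊕ 153 = 129
byte 4: 157 ⊕  46 = 179
byte 5:  93 ⊕ 153 = 196
byte 6: 114 ⊕  46 =  92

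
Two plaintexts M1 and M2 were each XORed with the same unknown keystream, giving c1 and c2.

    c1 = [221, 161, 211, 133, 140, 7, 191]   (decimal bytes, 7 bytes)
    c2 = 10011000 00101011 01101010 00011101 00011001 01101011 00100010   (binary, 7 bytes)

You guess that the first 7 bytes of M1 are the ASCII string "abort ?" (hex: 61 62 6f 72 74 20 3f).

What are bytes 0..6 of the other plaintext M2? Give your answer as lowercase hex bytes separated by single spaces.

First, c1 ⊕ c2 = (M1 ⊕ K) ⊕ (M2 ⊕ K) = M1 ⊕ M2, so the key drops out. Then M2 = (M1 ⊕ M2) ⊕ M1 over the first 7 bytes.
byte 0: (dd xor 98) xor 61 = 45 xor 61 = 24
byte 1: (a1 xor 2b) xor 62 = 8a xor 62 = e8
byte 2: (d3 xor 6a) xor 6f = b9 xor 6f = d6
byte 3: (85 xor 1d) xor 72 = 98 xor 72 = ea
byte 4: (8c xor 19) xor 74 = 95 xor 74 = e1
byte 5: (07 xor 6b) xor 20 = 6c xor 20 = 4c
byte 6: (bf xor 22) xor 3f = 9d xor 3f = a2

24 e8 d6 ea e1 4c a2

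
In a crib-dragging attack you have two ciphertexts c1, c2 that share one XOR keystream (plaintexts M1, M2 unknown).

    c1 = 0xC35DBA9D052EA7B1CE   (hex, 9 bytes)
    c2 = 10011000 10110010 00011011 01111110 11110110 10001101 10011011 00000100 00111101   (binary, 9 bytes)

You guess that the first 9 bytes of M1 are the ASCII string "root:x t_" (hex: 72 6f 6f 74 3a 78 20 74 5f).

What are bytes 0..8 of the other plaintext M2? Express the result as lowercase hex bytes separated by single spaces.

First, c1 ⊕ c2 = (M1 ⊕ K) ⊕ (M2 ⊕ K) = M1 ⊕ M2, so the key drops out. Then M2 = (M1 ⊕ M2) ⊕ M1 over the first 9 bytes.
byte 0: (c3 XOR 98) XOR 72 = 5b XOR 72 = 29
byte 1: (5d XOR b2) XOR 6f = ef XOR 6f = 80
byte 2: (ba XOR 1b) XOR 6f = a1 XOR 6f = ce
byte 3: (9d XOR 7e) XOR 74 = e3 XOR 74 = 97
byte 4: (05 XOR f6) XOR 3a = f3 XOR 3a = c9
byte 5: (2e XOR 8d) XOR 78 = a3 XOR 78 = db
byte 6: (a7 XOR 9b) XOR 20 = 3c XOR 20 = 1c
byte 7: (b1 XOR 04) XOR 74 = b5 XOR 74 = c1
byte 8: (ce XOR 3d) XOR 5f = f3 XOR 5f = ac

29 80 ce 97 c9 db 1c c1 ac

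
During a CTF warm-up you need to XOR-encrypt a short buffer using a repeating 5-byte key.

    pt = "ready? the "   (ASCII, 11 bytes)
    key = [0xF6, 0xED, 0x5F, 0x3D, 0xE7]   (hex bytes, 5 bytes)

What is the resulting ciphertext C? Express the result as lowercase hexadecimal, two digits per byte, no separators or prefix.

The 5-byte key repeats, so the effective keystream is f6 ed 5f 3d e7 f6 ed 5f 3d e7 f6.
byte 0: 72 ⊕ f6 = 84
byte 1: 65 ⊕ ed = 88
byte 2: 61 ⊕ 5f = 3e
byte 3: 64 ⊕ 3d = 59
byte 4: 79 ⊕ e7 = 9e
byte 5: 3f ⊕ f6 = c9
byte 6: 20 ⊕ ed = cd
byte 7: 74 ⊕ 5f = 2b
byte 8: 68 ⊕ 3d = 55
byte 9: 65 ⊕ e7 = 82
byte 10: 20 ⊕ f6 = d6

84883e599ec9cd2b5582d6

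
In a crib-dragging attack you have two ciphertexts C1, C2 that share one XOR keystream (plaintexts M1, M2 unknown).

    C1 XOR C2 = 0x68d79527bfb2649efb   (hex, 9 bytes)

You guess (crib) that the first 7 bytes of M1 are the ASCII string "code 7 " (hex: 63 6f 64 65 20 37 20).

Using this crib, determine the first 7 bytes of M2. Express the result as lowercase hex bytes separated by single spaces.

Since C1 ⊕ C2 = M1 ⊕ M2, XORing with the guessed M1 bytes yields the corresponding M2 bytes: M2 = (C1 ⊕ C2) ⊕ M1.
byte 0: 68 XOR 63 = 0b
byte 1: d7 XOR 6f = b8
byte 2: 95 XOR 64 = f1
byte 3: 27 XOR 65 = 42
byte 4: bf XOR 20 = 9f
byte 5: b2 XOR 37 = 85
byte 6: 64 XOR 20 = 44

0b b8 f1 42 9f 85 44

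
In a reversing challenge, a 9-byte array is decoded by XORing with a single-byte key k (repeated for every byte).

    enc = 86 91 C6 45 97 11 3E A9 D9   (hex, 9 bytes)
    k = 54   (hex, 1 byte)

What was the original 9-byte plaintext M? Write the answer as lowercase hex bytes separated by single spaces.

The 1-byte key repeats, so the effective keystream is 54 54 54 54 54 54 54 54 54.
byte 0: 86 xor 54 = d2
byte 1: 91 xor 54 = c5
byte 2: c6 xor 54 = 92
byte 3: 45 xor 54 = 11
byte 4: 97 xor 54 = c3
byte 5: 11 xor 54 = 45
byte 6: 3e xor 54 = 6a
byte 7: a9 xor 54 = fd
byte 8: d9 xor 54 = 8d

d2 c5 92 11 c3 45 6a fd 8d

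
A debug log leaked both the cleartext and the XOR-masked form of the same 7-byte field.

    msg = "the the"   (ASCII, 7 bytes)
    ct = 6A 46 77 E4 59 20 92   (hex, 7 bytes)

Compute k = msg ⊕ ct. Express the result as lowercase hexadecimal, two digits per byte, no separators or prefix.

Since ct = msg ⊕ k, XORing both sides with msg gives k = msg ⊕ ct.
116 ⊕ 106 =  30
104 ⊕  70 =  46
101 ⊕ 119 =  18
 32 ⊕ 228 = 196
116 ⊕  89 =  45
104 ⊕  32 =  72
101 ⊕ 146 = 247

1e2e12c42d48f7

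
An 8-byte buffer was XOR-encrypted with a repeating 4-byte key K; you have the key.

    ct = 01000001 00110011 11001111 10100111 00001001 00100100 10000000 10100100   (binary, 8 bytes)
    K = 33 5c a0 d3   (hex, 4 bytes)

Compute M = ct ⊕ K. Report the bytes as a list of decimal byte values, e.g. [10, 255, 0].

[114, 111, 111, 116, 58, 120, 32, 119]

The 4-byte key repeats, so the effective keystream is 33 5c a0 d3 33 5c a0 d3.
byte 0: 41 ⊕ 33 = 72
byte 1: 33 ⊕ 5c = 6f
byte 2: cf ⊕ a0 = 6f
byte 3: a7 ⊕ d3 = 74
byte 4: 09 ⊕ 33 = 3a
byte 5: 24 ⊕ 5c = 78
byte 6: 80 ⊕ a0 = 20
byte 7: a4 ⊕ d3 = 77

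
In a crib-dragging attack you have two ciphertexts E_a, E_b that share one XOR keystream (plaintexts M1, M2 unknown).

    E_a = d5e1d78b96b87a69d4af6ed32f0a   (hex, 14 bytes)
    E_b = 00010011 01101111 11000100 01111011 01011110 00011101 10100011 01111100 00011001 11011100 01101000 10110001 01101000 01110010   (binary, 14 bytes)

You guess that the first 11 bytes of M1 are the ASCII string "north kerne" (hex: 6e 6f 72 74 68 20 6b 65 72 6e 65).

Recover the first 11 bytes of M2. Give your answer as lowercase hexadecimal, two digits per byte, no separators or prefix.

First, E_a ⊕ E_b = (M1 ⊕ K) ⊕ (M2 ⊕ K) = M1 ⊕ M2, so the key drops out. Then M2 = (M1 ⊕ M2) ⊕ M1 over the first 11 bytes.
byte 0: (d5 xor 13) xor 6e = c6 xor 6e = a8
byte 1: (e1 xor 6f) xor 6f = 8e xor 6f = e1
byte 2: (d7 xor c4) xor 72 = 13 xor 72 = 61
byte 3: (8b xor 7b) xor 74 = f0 xor 74 = 84
byte 4: (96 xor 5e) xor 68 = c8 xor 68 = a0
byte 5: (b8 xor 1d) xor 20 = a5 xor 20 = 85
byte 6: (7a xor a3) xor 6b = d9 xor 6b = b2
byte 7: (69 xor 7c) xor 65 = 15 xor 65 = 70
byte 8: (d4 xor 19) xor 72 = cd xor 72 = bf
byte 9: (af xor dc) xor 6e = 73 xor 6e = 1d
byte 10: (6e xor 68) xor 65 = 06 xor 65 = 63

a8e16184a085b270bf1d63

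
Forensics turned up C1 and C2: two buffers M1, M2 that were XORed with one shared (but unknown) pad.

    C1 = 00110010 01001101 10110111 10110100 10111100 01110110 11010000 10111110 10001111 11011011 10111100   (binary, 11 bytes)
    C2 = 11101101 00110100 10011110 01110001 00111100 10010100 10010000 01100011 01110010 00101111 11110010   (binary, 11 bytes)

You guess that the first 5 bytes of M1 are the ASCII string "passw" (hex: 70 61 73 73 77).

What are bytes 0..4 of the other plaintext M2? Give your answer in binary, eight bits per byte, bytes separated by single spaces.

10101111 00011000 01011010 10110110 11110111

First, C1 ⊕ C2 = (M1 ⊕ K) ⊕ (M2 ⊕ K) = M1 ⊕ M2, so the key drops out. Then M2 = (M1 ⊕ M2) ⊕ M1 over the first 5 bytes.
byte 0: (32 xor ed) xor 70 = df xor 70 = af
byte 1: (4d xor 34) xor 61 = 79 xor 61 = 18
byte 2: (b7 xor 9e) xor 73 = 29 xor 73 = 5a
byte 3: (b4 xor 71) xor 73 = c5 xor 73 = b6
byte 4: (bc xor 3c) xor 77 = 80 xor 77 = f7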